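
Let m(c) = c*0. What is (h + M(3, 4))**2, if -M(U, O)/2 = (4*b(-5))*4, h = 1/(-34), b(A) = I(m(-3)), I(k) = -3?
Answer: 10647169/1156 ≈ 9210.4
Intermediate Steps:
m(c) = 0
b(A) = -3
h = -1/34 ≈ -0.029412
M(U, O) = 96 (M(U, O) = -2*4*(-3)*4 = -(-24)*4 = -2*(-48) = 96)
(h + M(3, 4))**2 = (-1/34 + 96)**2 = (3263/34)**2 = 10647169/1156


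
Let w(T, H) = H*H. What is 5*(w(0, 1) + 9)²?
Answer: 500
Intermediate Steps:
w(T, H) = H²
5*(w(0, 1) + 9)² = 5*(1² + 9)² = 5*(1 + 9)² = 5*10² = 5*100 = 500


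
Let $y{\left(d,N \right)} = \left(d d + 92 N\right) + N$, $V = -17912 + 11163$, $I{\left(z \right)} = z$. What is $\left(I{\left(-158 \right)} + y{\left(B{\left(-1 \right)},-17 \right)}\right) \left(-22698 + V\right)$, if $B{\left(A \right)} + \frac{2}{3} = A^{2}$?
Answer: $\frac{460845550}{9} \approx 5.1205 \cdot 10^{7}$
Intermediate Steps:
$B{\left(A \right)} = - \frac{2}{3} + A^{2}$
$V = -6749$
$y{\left(d,N \right)} = d^{2} + 93 N$ ($y{\left(d,N \right)} = \left(d^{2} + 92 N\right) + N = d^{2} + 93 N$)
$\left(I{\left(-158 \right)} + y{\left(B{\left(-1 \right)},-17 \right)}\right) \left(-22698 + V\right) = \left(-158 + \left(\left(- \frac{2}{3} + \left(-1\right)^{2}\right)^{2} + 93 \left(-17\right)\right)\right) \left(-22698 - 6749\right) = \left(-158 - \left(1581 - \left(- \frac{2}{3} + 1\right)^{2}\right)\right) \left(-29447\right) = \left(-158 - \left(1581 - \left(\frac{1}{3}\right)^{2}\right)\right) \left(-29447\right) = \left(-158 + \left(\frac{1}{9} - 1581\right)\right) \left(-29447\right) = \left(-158 - \frac{14228}{9}\right) \left(-29447\right) = \left(- \frac{15650}{9}\right) \left(-29447\right) = \frac{460845550}{9}$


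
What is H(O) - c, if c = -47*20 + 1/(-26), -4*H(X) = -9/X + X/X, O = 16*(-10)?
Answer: 7818923/8320 ≈ 939.77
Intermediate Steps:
O = -160
H(X) = -1/4 + 9/(4*X) (H(X) = -(-9/X + X/X)/4 = -(-9/X + 1)/4 = -(1 - 9/X)/4 = -1/4 + 9/(4*X))
c = -24441/26 (c = -940 - 1/26 = -24441/26 ≈ -940.04)
H(O) - c = (1/4)*(9 - 1*(-160))/(-160) - 1*(-24441/26) = (1/4)*(-1/160)*(9 + 160) + 24441/26 = (1/4)*(-1/160)*169 + 24441/26 = -169/640 + 24441/26 = 7818923/8320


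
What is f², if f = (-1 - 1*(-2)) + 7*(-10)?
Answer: 4761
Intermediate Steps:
f = -69 (f = (-1 + 2) - 70 = 1 - 70 = -69)
f² = (-69)² = 4761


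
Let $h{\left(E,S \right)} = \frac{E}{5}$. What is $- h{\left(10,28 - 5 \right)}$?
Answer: $-2$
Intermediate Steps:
$h{\left(E,S \right)} = \frac{E}{5}$ ($h{\left(E,S \right)} = E \frac{1}{5} = \frac{E}{5}$)
$- h{\left(10,28 - 5 \right)} = - \frac{10}{5} = \left(-1\right) 2 = -2$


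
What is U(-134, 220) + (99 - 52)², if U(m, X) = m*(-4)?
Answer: 2745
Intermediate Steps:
U(m, X) = -4*m
U(-134, 220) + (99 - 52)² = -4*(-134) + (99 - 52)² = 536 + 47² = 536 + 2209 = 2745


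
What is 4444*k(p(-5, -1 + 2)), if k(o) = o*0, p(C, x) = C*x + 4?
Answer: 0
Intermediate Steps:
p(C, x) = 4 + C*x
k(o) = 0
4444*k(p(-5, -1 + 2)) = 4444*0 = 0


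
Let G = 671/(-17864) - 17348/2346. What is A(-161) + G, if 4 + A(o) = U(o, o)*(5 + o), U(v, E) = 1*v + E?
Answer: 95667770927/1904952 ≈ 50221.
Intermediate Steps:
U(v, E) = E + v (U(v, E) = v + E = E + v)
G = -14158129/1904952 (G = 671*(-1/17864) - 17348*1/2346 = -61/1624 - 8674/1173 = -14158129/1904952 ≈ -7.4323)
A(o) = -4 + 2*o*(5 + o) (A(o) = -4 + (o + o)*(5 + o) = -4 + (2*o)*(5 + o) = -4 + 2*o*(5 + o))
A(-161) + G = (-4 + 2*(-161)² + 10*(-161)) - 14158129/1904952 = (-4 + 2*25921 - 1610) - 14158129/1904952 = (-4 + 51842 - 1610) - 14158129/1904952 = 50228 - 14158129/1904952 = 95667770927/1904952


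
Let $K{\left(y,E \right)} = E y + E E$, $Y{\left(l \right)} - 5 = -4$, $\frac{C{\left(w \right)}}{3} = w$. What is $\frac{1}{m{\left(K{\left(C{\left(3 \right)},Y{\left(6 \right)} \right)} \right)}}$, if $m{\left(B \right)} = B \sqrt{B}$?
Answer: $\frac{\sqrt{10}}{100} \approx 0.031623$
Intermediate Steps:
$C{\left(w \right)} = 3 w$
$Y{\left(l \right)} = 1$ ($Y{\left(l \right)} = 5 - 4 = 1$)
$K{\left(y,E \right)} = E^{2} + E y$ ($K{\left(y,E \right)} = E y + E^{2} = E^{2} + E y$)
$m{\left(B \right)} = B^{\frac{3}{2}}$
$\frac{1}{m{\left(K{\left(C{\left(3 \right)},Y{\left(6 \right)} \right)} \right)}} = \frac{1}{\left(1 \left(1 + 3 \cdot 3\right)\right)^{\frac{3}{2}}} = \frac{1}{\left(1 \left(1 + 9\right)\right)^{\frac{3}{2}}} = \frac{1}{\left(1 \cdot 10\right)^{\frac{3}{2}}} = \frac{1}{10^{\frac{3}{2}}} = \frac{1}{10 \sqrt{10}} = \frac{\sqrt{10}}{100}$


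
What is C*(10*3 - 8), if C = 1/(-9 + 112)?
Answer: 22/103 ≈ 0.21359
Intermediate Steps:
C = 1/103 ≈ 0.0097087
C*(10*3 - 8) = (10*3 - 8)/103 = (30 - 8)/103 = (1/103)*22 = 22/103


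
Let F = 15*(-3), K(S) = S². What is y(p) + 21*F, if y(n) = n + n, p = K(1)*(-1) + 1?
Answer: -945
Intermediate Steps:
F = -45
p = 0 (p = 1²*(-1) + 1 = 1*(-1) + 1 = -1 + 1 = 0)
y(n) = 2*n
y(p) + 21*F = 2*0 + 21*(-45) = 0 - 945 = -945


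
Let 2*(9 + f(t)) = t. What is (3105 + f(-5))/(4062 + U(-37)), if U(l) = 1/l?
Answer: 228919/300586 ≈ 0.76158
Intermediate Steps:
f(t) = -9 + t/2
(3105 + f(-5))/(4062 + U(-37)) = (3105 + (-9 + (½)*(-5)))/(4062 + 1/(-37)) = (3105 + (-9 - 5/2))/(4062 - 1/37) = (3105 - 23/2)/(150293/37) = (6187/2)*(37/150293) = 228919/300586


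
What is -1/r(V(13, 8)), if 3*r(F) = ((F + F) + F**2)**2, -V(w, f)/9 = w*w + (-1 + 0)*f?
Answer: -1/1465387823403 ≈ -6.8241e-13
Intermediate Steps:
V(w, f) = -9*w**2 + 9*f (V(w, f) = -9*(w*w + (-1 + 0)*f) = -9*(w**2 - f) = -9*w**2 + 9*f)
r(F) = (F**2 + 2*F)**2/3 (r(F) = ((F + F) + F**2)**2/3 = (2*F + F**2)**2/3 = (F**2 + 2*F)**2/3)
-1/r(V(13, 8)) = -1/((-9*13**2 + 9*8)**2*(2 + (-9*13**2 + 9*8))**2/3) = -1/((-9*169 + 72)**2*(2 + (-9*169 + 72))**2/3) = -1/((-1521 + 72)**2*(2 + (-1521 + 72))**2/3) = -1/((1/3)*(-1449)**2*(2 - 1449)**2) = -1/((1/3)*2099601*(-1447)**2) = -1/((1/3)*2099601*2093809) = -1/1465387823403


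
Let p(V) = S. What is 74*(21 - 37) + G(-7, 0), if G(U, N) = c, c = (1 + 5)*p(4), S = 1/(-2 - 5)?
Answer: -8294/7 ≈ -1184.9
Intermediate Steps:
S = -⅐ (S = 1/(-7) = -⅐ ≈ -0.14286)
p(V) = -⅐
c = -6/7 (c = (1 + 5)*(-⅐) = 6*(-⅐) = -6/7 ≈ -0.85714)
G(U, N) = -6/7
74*(21 - 37) + G(-7, 0) = 74*(21 - 37) - 6/7 = 74*(-16) - 6/7 = -1184 - 6/7 = -8294/7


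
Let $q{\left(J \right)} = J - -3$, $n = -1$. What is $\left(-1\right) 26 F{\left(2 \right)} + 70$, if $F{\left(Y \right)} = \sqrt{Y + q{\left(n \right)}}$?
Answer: $18$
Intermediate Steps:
$q{\left(J \right)} = 3 + J$ ($q{\left(J \right)} = J + 3 = 3 + J$)
$F{\left(Y \right)} = \sqrt{2 + Y}$ ($F{\left(Y \right)} = \sqrt{Y + \left(3 - 1\right)} = \sqrt{Y + 2} = \sqrt{2 + Y}$)
$\left(-1\right) 26 F{\left(2 \right)} + 70 = \left(-1\right) 26 \sqrt{2 + 2} + 70 = - 26 \sqrt{4} + 70 = \left(-26\right) 2 + 70 = -52 + 70 = 18$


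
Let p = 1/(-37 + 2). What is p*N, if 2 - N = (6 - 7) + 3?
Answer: 0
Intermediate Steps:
p = -1/35 (p = 1/(-35) = -1/35 ≈ -0.028571)
N = 0 (N = 2 - ((6 - 7) + 3) = 2 - (-1 + 3) = 2 - 1*2 = 2 - 2 = 0)
p*N = -1/35*0 = 0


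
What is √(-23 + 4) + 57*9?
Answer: 513 + I*√19 ≈ 513.0 + 4.3589*I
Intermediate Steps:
√(-23 + 4) + 57*9 = √(-19) + 513 = I*√19 + 513 = 513 + I*√19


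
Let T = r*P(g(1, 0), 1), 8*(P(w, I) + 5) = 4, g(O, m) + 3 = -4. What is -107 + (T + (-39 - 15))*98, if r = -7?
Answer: -2312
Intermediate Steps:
g(O, m) = -7 (g(O, m) = -3 - 4 = -7)
P(w, I) = -9/2 (P(w, I) = -5 + (⅛)*4 = -5 + ½ = -9/2)
T = 63/2 (T = -7*(-9/2) = 63/2 ≈ 31.500)
-107 + (T + (-39 - 15))*98 = -107 + (63/2 + (-39 - 15))*98 = -107 + (63/2 - 54)*98 = -107 - 45/2*98 = -107 - 2205 = -2312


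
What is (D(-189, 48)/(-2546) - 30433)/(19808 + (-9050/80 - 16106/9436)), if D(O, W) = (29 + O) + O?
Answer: -731120803084/473109774037 ≈ -1.5454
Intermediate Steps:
D(O, W) = 29 + 2*O
(D(-189, 48)/(-2546) - 30433)/(19808 + (-9050/80 - 16106/9436)) = ((29 + 2*(-189))/(-2546) - 30433)/(19808 + (-9050/80 - 16106/9436)) = ((29 - 378)*(-1/2546) - 30433)/(19808 + (-9050*1/80 - 16106*1/9436)) = (-349*(-1/2546) - 30433)/(19808 + (-905/8 - 8053/4718)) = (349/2546 - 30433)/(19808 - 2167107/18872) = -77482069/(2546*371649469/18872) = -77482069/2546*18872/371649469 = -731120803084/473109774037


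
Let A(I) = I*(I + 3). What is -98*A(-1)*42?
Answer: 8232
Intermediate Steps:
A(I) = I*(3 + I)
-98*A(-1)*42 = -(-98)*(3 - 1)*42 = -(-98)*2*42 = -98*(-2)*42 = 196*42 = 8232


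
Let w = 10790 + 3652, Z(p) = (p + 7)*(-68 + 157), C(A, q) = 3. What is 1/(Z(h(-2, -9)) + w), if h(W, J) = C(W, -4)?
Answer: 1/15332 ≈ 6.5223e-5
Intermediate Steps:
h(W, J) = 3
Z(p) = 623 + 89*p (Z(p) = (7 + p)*89 = 623 + 89*p)
w = 14442
1/(Z(h(-2, -9)) + w) = 1/((623 + 89*3) + 14442) = 1/((623 + 267) + 14442) = 1/(890 + 14442) = 1/15332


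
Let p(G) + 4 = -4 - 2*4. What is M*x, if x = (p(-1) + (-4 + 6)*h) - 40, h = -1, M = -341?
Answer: 19778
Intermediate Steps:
p(G) = -16 (p(G) = -4 + (-4 - 2*4) = -4 + (-4 - 8) = -4 - 12 = -16)
x = -58 (x = (-16 + (-4 + 6)*(-1)) - 40 = (-16 + 2*(-1)) - 40 = (-16 - 2) - 40 = -18 - 40 = -58)
M*x = -341*(-58) = 19778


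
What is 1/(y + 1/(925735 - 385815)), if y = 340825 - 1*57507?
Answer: 539920/152969054561 ≈ 3.5296e-6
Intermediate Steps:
y = 283318 (y = 340825 - 57507 = 283318)
1/(y + 1/(925735 - 385815)) = 1/(283318 + 1/(925735 - 385815)) = 1/(283318 + 1/539920) = 1/(152969054561/539920) = 539920/152969054561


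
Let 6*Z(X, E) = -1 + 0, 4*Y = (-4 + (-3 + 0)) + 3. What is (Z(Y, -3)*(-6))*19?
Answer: 19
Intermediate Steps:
Y = -1 (Y = ((-4 + (-3 + 0)) + 3)/4 = ((-4 - 3) + 3)/4 = (-7 + 3)/4 = (1/4)*(-4) = -1)
Z(X, E) = -1/6 (Z(X, E) = (-1 + 0)/6 = (1/6)*(-1) = -1/6)
(Z(Y, -3)*(-6))*19 = -1/6*(-6)*19 = 1*19 = 19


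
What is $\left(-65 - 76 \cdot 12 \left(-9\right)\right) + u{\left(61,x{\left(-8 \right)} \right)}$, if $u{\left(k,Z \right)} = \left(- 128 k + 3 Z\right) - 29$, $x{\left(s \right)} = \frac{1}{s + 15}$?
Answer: $\frac{2145}{7} \approx 306.43$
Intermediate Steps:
$x{\left(s \right)} = \frac{1}{15 + s}$
$u{\left(k,Z \right)} = -29 - 128 k + 3 Z$
$\left(-65 - 76 \cdot 12 \left(-9\right)\right) + u{\left(61,x{\left(-8 \right)} \right)} = \left(-65 - 76 \cdot 12 \left(-9\right)\right) - \left(7837 - \frac{3}{15 - 8}\right) = \left(-65 - -8208\right) - \left(7837 - \frac{3}{7}\right) = \left(-65 + 8208\right) - \frac{54856}{7} = 8143 - \frac{54856}{7} = \frac{2145}{7}$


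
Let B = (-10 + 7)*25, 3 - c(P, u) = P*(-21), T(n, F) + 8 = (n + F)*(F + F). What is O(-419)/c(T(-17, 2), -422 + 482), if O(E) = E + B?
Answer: 26/75 ≈ 0.34667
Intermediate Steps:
T(n, F) = -8 + 2*F*(F + n) (T(n, F) = -8 + (n + F)*(F + F) = -8 + (F + n)*(2*F) = -8 + 2*F*(F + n))
c(P, u) = 3 + 21*P (c(P, u) = 3 - P*(-21) = 3 - (-21)*P = 3 + 21*P)
B = -75 (B = -3*25 = -75)
O(E) = -75 + E (O(E) = E - 75 = -75 + E)
O(-419)/c(T(-17, 2), -422 + 482) = (-75 - 419)/(3 + 21*(-8 + 2*2**2 + 2*2*(-17))) = -494/(3 + 21*(-8 + 2*4 - 68)) = -494/(3 + 21*(-8 + 8 - 68)) = -494/(3 + 21*(-68)) = -494/(3 - 1428) = -494/(-1425) = -494*(-1/1425) = 26/75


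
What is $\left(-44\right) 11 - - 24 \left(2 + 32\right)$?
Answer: $332$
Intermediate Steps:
$\left(-44\right) 11 - - 24 \left(2 + 32\right) = -484 - \left(-24\right) 34 = -484 - -816 = -484 + 816 = 332$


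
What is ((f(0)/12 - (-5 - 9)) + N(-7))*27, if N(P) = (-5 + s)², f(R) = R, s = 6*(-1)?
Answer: 3645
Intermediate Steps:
s = -6
N(P) = 121 (N(P) = (-5 - 6)² = (-11)² = 121)
((f(0)/12 - (-5 - 9)) + N(-7))*27 = ((0/12 - (-5 - 9)) + 121)*27 = ((0*(1/12) - 1*(-14)) + 121)*27 = ((0 + 14) + 121)*27 = (14 + 121)*27 = 135*27 = 3645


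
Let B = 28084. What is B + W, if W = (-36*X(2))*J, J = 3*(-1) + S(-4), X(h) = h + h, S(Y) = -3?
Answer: 28948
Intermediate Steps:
X(h) = 2*h
J = -6 (J = 3*(-1) - 3 = -3 - 3 = -6)
W = 864 (W = -72*2*(-6) = -36*4*(-6) = -144*(-6) = 864)
B + W = 28084 + 864 = 28948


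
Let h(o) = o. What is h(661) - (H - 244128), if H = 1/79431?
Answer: 19443835058/79431 ≈ 2.4479e+5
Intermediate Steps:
H = 1/79431 ≈ 1.2590e-5
h(661) - (H - 244128) = 661 - (1/79431 - 244128) = 661 - 1*(-19391331167/79431) = 661 + 19391331167/79431 = 19443835058/79431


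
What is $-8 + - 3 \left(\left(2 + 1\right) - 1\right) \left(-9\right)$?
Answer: $46$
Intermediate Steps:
$-8 + - 3 \left(\left(2 + 1\right) - 1\right) \left(-9\right) = -8 + - 3 \left(3 - 1\right) \left(-9\right) = -8 + \left(-3\right) 2 \left(-9\right) = -8 - -54 = -8 + 54 = 46$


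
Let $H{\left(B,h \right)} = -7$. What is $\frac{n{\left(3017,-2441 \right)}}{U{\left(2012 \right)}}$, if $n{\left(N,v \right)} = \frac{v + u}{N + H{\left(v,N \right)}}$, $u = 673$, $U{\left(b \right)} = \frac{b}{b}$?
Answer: $- \frac{884}{1505} \approx -0.58738$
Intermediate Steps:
$U{\left(b \right)} = 1$
$n{\left(N,v \right)} = \frac{673 + v}{-7 + N}$ ($n{\left(N,v \right)} = \frac{v + 673}{N - 7} = \frac{673 + v}{-7 + N}$)
$\frac{n{\left(3017,-2441 \right)}}{U{\left(2012 \right)}} = \frac{\frac{1}{-7 + 3017} \left(673 - 2441\right)}{1} = \frac{1}{3010} \left(-1768\right) 1 = \left(- \frac{884}{1505}\right) 1 = - \frac{884}{1505}$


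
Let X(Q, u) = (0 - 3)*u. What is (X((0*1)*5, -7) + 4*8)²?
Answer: 2809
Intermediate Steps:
X(Q, u) = -3*u
(X((0*1)*5, -7) + 4*8)² = (-3*(-7) + 4*8)² = (21 + 32)² = 53² = 2809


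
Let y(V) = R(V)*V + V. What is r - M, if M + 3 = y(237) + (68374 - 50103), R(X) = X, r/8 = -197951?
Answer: -1658282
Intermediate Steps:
r = -1583608 (r = 8*(-197951) = -1583608)
y(V) = V + V**2 (y(V) = V*V + V = V**2 + V = V + V**2)
M = 74674 (M = -3 + (237*(1 + 237) + (68374 - 50103)) = -3 + (237*238 + 18271) = -3 + (56406 + 18271) = -3 + 74677 = 74674)
r - M = -1583608 - 1*74674 = -1583608 - 74674 = -1658282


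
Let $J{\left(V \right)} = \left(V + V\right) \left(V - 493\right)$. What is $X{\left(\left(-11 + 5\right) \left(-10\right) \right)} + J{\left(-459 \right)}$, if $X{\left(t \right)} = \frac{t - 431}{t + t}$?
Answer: $\frac{104871949}{120} \approx 8.7393 \cdot 10^{5}$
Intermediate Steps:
$J{\left(V \right)} = 2 V \left(-493 + V\right)$
$X{\left(t \right)} = \frac{-431 + t}{2 t}$
$X{\left(\left(-11 + 5\right) \left(-10\right) \right)} + J{\left(-459 \right)} = \frac{-431 + \left(-11 + 5\right) \left(-10\right)}{2 \left(-11 + 5\right) \left(-10\right)} + 2 \left(-459\right) \left(-493 - 459\right) = \frac{-431 - -60}{2 \left(\left(-6\right) \left(-10\right)\right)} + 2 \left(-459\right) \left(-952\right) = \frac{-431 + 60}{2 \cdot 60} + 873936 = \frac{1}{2} \cdot \frac{1}{60} \left(-371\right) + 873936 = - \frac{371}{120} + 873936 = \frac{104871949}{120}$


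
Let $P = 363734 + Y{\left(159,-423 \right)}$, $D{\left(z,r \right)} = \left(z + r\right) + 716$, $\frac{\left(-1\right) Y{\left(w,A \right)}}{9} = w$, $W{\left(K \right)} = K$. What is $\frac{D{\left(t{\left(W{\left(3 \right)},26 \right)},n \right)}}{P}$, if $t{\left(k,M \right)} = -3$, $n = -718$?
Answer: $- \frac{5}{362303} \approx -1.3801 \cdot 10^{-5}$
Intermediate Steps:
$Y{\left(w,A \right)} = - 9 w$
$D{\left(z,r \right)} = 716 + r + z$ ($D{\left(z,r \right)} = \left(r + z\right) + 716 = 716 + r + z$)
$P = 362303$ ($P = 363734 - 1431 = 362303$)
$\frac{D{\left(t{\left(W{\left(3 \right)},26 \right)},n \right)}}{P} = \frac{716 - 718 - 3}{362303} = \left(-5\right) \frac{1}{362303} = - \frac{5}{362303}$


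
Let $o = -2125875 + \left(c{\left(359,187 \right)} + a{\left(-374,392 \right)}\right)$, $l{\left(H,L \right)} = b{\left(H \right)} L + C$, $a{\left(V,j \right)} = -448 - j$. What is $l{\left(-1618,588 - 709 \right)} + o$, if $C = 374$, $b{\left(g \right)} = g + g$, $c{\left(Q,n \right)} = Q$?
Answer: $-1734426$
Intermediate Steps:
$b{\left(g \right)} = 2 g$
$l{\left(H,L \right)} = 374 + 2 H L$ ($l{\left(H,L \right)} = 2 H L + 374 = 374 + 2 H L$)
$o = -2126356$ ($o = -2125875 + \left(359 - 840\right) = -2125875 - 481 = -2126356$)
$l{\left(-1618,588 - 709 \right)} + o = \left(374 + 2 \left(-1618\right) \left(588 - 709\right)\right) - 2126356 = \left(374 + 2 \left(-1618\right) \left(-121\right)\right) - 2126356 = \left(374 + 391556\right) - 2126356 = 391930 - 2126356 = -1734426$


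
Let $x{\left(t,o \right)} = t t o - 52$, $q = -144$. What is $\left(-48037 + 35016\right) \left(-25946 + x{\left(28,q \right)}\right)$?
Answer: $1808538774$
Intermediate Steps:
$x{\left(t,o \right)} = -52 + o t^{2}$ ($x{\left(t,o \right)} = t^{2} o - 52 = o t^{2} - 52 = -52 + o t^{2}$)
$\left(-48037 + 35016\right) \left(-25946 + x{\left(28,q \right)}\right) = \left(-48037 + 35016\right) \left(-25946 - \left(52 + 144 \cdot 28^{2}\right)\right) = - 13021 \left(-25946 - 112948\right) = \left(-13021\right) \left(-138894\right) = 1808538774$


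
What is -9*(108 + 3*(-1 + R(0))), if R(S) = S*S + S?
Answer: -945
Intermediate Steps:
R(S) = S + S² (R(S) = S² + S = S + S²)
-9*(108 + 3*(-1 + R(0))) = -9*(108 + 3*(-1 + 0*(1 + 0))) = -9*(108 + 3*(-1 + 0*1)) = -9*(108 + 3*(-1 + 0)) = -9*(108 + 3*(-1)) = -9*(108 - 3) = -9*105 = -945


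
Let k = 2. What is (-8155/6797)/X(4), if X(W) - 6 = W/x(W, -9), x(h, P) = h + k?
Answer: -699/3884 ≈ -0.17997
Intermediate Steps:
x(h, P) = 2 + h (x(h, P) = h + 2 = 2 + h)
X(W) = 6 + W/(2 + W)
(-8155/6797)/X(4) = (-8155/6797)/(((12 + 7*4)/(2 + 4))) = (-8155*1/6797)/(((12 + 28)/6)) = -1165/(971*((1/6)*40)) = -1165/(971*20/3) = -1165/971*3/20 = -699/3884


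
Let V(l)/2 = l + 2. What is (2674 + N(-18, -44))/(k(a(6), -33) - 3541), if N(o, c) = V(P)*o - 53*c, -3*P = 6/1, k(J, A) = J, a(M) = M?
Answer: -5006/3535 ≈ -1.4161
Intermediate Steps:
P = -2 (P = -2/1 = -2 ≈ -2.0000)
V(l) = 4 + 2*l (V(l) = 2*(l + 2) = 2*(2 + l) = 4 + 2*l)
N(o, c) = -53*c (N(o, c) = (4 + 2*(-2))*o - 53*c = (4 - 4)*o - 53*c = 0*o - 53*c = 0 - 53*c = -53*c)
(2674 + N(-18, -44))/(k(a(6), -33) - 3541) = (2674 - 53*(-44))/(6 - 3541) = (2674 + 2332)/(-3535) = 5006*(-1/3535) = -5006/3535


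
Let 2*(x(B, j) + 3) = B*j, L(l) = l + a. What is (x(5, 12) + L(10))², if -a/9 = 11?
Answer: 3844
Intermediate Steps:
a = -99 (a = -9*11 = -99)
L(l) = -99 + l (L(l) = l - 99 = -99 + l)
x(B, j) = -3 + B*j/2 (x(B, j) = -3 + (B*j)/2 = -3 + B*j/2)
(x(5, 12) + L(10))² = ((-3 + (½)*5*12) + (-99 + 10))² = ((-3 + 30) - 89)² = (27 - 89)² = (-62)² = 3844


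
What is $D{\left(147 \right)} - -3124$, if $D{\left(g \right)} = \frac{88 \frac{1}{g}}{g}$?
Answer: $\frac{67506604}{21609} \approx 3124.0$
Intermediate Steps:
$D{\left(g \right)} = \frac{88}{g^{2}}$
$D{\left(147 \right)} - -3124 = \frac{88}{21609} - -3124 = 88 \cdot \frac{1}{21609} + 3124 = \frac{88}{21609} + 3124 = \frac{67506604}{21609}$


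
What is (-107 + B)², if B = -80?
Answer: 34969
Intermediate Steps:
(-107 + B)² = (-107 - 80)² = (-187)² = 34969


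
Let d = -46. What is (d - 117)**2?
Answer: 26569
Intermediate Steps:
(d - 117)**2 = (-46 - 117)**2 = (-163)**2 = 26569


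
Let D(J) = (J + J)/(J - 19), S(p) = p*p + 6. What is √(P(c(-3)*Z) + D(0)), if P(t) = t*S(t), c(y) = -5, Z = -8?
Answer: 4*√4015 ≈ 253.46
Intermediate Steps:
S(p) = 6 + p² (S(p) = p² + 6 = 6 + p²)
P(t) = t*(6 + t²)
D(J) = 2*J/(-19 + J) (D(J) = (2*J)/(-19 + J) = 2*J/(-19 + J))
√(P(c(-3)*Z) + D(0)) = √((-5*(-8))*(6 + (-5*(-8))²) + 2*0/(-19 + 0)) = √(40*(6 + 40²) + 2*0/(-19)) = √(40*(6 + 1600) + 2*0*(-1/19)) = √(40*1606 + 0) = √(64240 + 0) = √64240 = 4*√4015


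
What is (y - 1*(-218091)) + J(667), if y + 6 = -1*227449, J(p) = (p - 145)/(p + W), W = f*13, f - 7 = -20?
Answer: -777125/83 ≈ -9363.0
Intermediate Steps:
f = -13 (f = 7 - 20 = -13)
W = -169 (W = -13*13 = -169)
J(p) = (-145 + p)/(-169 + p) (J(p) = (p - 145)/(p - 169) = (-145 + p)/(-169 + p))
y = -227455 (y = -6 - 1*227449 = -6 - 227449 = -227455)
(y - 1*(-218091)) + J(667) = (-227455 - 1*(-218091)) + (-145 + 667)/(-169 + 667) = (-227455 + 218091) + 522/498 = -9364 + (1/498)*522 = -9364 + 87/83 = -777125/83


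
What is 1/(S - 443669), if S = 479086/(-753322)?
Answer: -376661/167113048752 ≈ -2.2539e-6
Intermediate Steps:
S = -239543/376661 (S = 479086*(-1/753322) = -239543/376661 ≈ -0.63596)
1/(S - 443669) = 1/(-239543/376661 - 443669) = 1/(-167113048752/376661) = -376661/167113048752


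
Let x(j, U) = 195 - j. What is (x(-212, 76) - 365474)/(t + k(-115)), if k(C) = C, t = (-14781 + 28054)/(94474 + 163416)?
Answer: 31382376210/9881359 ≈ 3175.9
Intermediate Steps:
t = 13273/257890 ≈ 0.051468
(x(-212, 76) - 365474)/(t + k(-115)) = ((195 - 1*(-212)) - 365474)/(13273/257890 - 115) = ((195 + 212) - 365474)/(-29644077/257890) = (407 - 365474)*(-257890/29644077) = -365067*(-257890/29644077) = 31382376210/9881359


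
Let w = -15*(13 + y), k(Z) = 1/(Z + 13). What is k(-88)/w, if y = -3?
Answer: 1/11250 ≈ 8.8889e-5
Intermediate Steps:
k(Z) = 1/(13 + Z)
w = -150 (w = -15*(13 - 3) = -15*10 = -150)
k(-88)/w = 1/((-150)*(13 - 88)) = -1/150/(-75) = -1/150*(-1/75) = 1/11250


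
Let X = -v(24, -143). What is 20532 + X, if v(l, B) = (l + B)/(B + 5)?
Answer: 2833297/138 ≈ 20531.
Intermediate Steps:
v(l, B) = (B + l)/(5 + B)
X = -119/138 (X = -(-143 + 24)/(5 - 143) = -(-119)/(-138) = -(-1)*(-119)/138 = -1*119/138 = -119/138 ≈ -0.86232)
20532 + X = 20532 - 119/138 = 2833297/138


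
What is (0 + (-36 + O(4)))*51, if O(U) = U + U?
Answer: -1428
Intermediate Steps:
O(U) = 2*U
(0 + (-36 + O(4)))*51 = (0 + (-36 + 2*4))*51 = (0 + (-36 + 8))*51 = (0 - 28)*51 = -28*51 = -1428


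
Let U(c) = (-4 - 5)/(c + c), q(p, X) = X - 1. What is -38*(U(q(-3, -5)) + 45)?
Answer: -3477/2 ≈ -1738.5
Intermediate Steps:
q(p, X) = -1 + X
U(c) = -9/(2*c) (U(c) = -9*1/(2*c) = -9/(2*c))
-38*(U(q(-3, -5)) + 45) = -38*(-9/(2*(-1 - 5)) + 45) = -38*(-9/2/(-6) + 45) = -38*(-9/2*(-⅙) + 45) = -38*(¾ + 45) = -38*183/4 = -3477/2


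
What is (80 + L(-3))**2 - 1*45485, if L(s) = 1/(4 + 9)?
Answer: -6603284/169 ≈ -39073.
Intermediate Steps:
L(s) = 1/13
(80 + L(-3))**2 - 1*45485 = (80 + 1/13)**2 - 1*45485 = (1041/13)**2 - 45485 = 1083681/169 - 45485 = -6603284/169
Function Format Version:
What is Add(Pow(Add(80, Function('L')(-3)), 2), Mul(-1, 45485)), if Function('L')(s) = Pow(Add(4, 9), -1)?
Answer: Rational(-6603284, 169) ≈ -39073.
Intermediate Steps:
Function('L')(s) = Rational(1, 13) (Function('L')(s) = Pow(13, -1) = Rational(1, 13))
Add(Pow(Add(80, Function('L')(-3)), 2), Mul(-1, 45485)) = Add(Pow(Add(80, Rational(1, 13)), 2), Mul(-1, 45485)) = Add(Pow(Rational(1041, 13), 2), -45485) = Add(Rational(1083681, 169), -45485) = Rational(-6603284, 169)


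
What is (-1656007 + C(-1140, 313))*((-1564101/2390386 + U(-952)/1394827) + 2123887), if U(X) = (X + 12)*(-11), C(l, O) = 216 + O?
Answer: -5861558105819934095293353/1667087466611 ≈ -3.5160e+12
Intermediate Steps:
U(X) = -132 - 11*X (U(X) = (12 + X)*(-11) = -132 - 11*X)
(-1656007 + C(-1140, 313))*((-1564101/2390386 + U(-952)/1394827) + 2123887) = (-1656007 + (216 + 313))*((-1564101/2390386 + (-132 - 11*(-952))/1394827) + 2123887) = (-1656007 + 529)*((-1564101*1/2390386 + (-132 + 10472)*(1/1394827)) + 2123887) = -1655478*((-1564101/2390386 + 10340*(1/1394827)) + 2123887) = -1655478*((-1564101/2390386 + 10340/1394827) + 2123887) = -1655478*(-2156933714287/3334174933222 + 2123887) = -1655478*7081408639462359627/3334174933222 = -5861558105819934095293353/1667087466611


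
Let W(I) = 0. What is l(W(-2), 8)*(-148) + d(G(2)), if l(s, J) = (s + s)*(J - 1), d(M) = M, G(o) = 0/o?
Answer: 0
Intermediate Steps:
G(o) = 0
l(s, J) = 2*s*(-1 + J) (l(s, J) = (2*s)*(-1 + J) = 2*s*(-1 + J))
l(W(-2), 8)*(-148) + d(G(2)) = (2*0*(-1 + 8))*(-148) + 0 = (2*0*7)*(-148) + 0 = 0*(-148) + 0 = 0 + 0 = 0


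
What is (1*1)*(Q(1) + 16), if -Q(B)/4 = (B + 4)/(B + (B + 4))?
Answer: 38/3 ≈ 12.667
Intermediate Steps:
Q(B) = -4*(4 + B)/(4 + 2*B) (Q(B) = -4*(B + 4)/(B + (B + 4)) = -4*(4 + B)/(B + (4 + B)) = -4*(4 + B)/(4 + 2*B))
(1*1)*(Q(1) + 16) = (1*1)*(2*(-4 - 1*1)/(2 + 1) + 16) = 1*(2*(-4 - 1)/3 + 16) = 1*(2*(1/3)*(-5) + 16) = 1*(-10/3 + 16) = 1*(38/3) = 38/3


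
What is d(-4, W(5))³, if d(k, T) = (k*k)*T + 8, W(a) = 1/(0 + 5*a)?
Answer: 10077696/15625 ≈ 644.97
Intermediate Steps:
W(a) = 1/(5*a)
d(k, T) = 8 + T*k² (d(k, T) = k²*T + 8 = T*k² + 8 = 8 + T*k²)
d(-4, W(5))³ = (8 + ((⅕)/5)*(-4)²)³ = (8 + ((⅕)*(⅕))*16)³ = (8 + (1/25)*16)³ = (8 + 16/25)³ = (216/25)³ = 10077696/15625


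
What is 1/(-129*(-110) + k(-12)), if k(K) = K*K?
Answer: 1/14334 ≈ 6.9764e-5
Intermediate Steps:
k(K) = K²
1/(-129*(-110) + k(-12)) = 1/(-129*(-110) + (-12)²) = 1/(14190 + 144) = 1/14334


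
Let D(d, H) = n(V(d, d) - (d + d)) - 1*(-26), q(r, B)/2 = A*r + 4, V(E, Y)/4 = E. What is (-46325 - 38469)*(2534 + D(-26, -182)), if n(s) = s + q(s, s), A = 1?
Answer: -204523128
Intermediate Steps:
V(E, Y) = 4*E
q(r, B) = 8 + 2*r (q(r, B) = 2*(1*r + 4) = 2*(r + 4) = 2*(4 + r) = 8 + 2*r)
n(s) = 8 + 3*s (n(s) = s + (8 + 2*s) = 8 + 3*s)
D(d, H) = 34 + 6*d (D(d, H) = (8 + 3*(4*d - (d + d))) - 1*(-26) = (8 + 3*(4*d - 2*d)) + 26 = (8 + 3*(2*d)) + 26 = (8 + 6*d) + 26 = 34 + 6*d)
(-46325 - 38469)*(2534 + D(-26, -182)) = (-46325 - 38469)*(2534 + (34 + 6*(-26))) = -84794*(2534 + (34 - 156)) = -84794*(2534 - 122) = -84794*2412 = -204523128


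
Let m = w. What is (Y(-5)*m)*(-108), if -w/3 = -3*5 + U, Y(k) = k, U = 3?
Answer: 19440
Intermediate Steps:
w = 36 (w = -3*(-3*5 + 3) = -3*(-15 + 3) = -3*(-12) = 36)
m = 36
(Y(-5)*m)*(-108) = -5*36*(-108) = -180*(-108) = 19440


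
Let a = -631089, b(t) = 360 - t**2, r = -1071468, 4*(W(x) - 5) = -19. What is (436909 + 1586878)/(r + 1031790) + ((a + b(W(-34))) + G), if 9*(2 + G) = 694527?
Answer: -175729862807/317424 ≈ -5.5361e+5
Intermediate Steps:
W(x) = 1/4 (W(x) = 5 + (1/4)*(-19) = 5 - 19/4 = 1/4)
G = 231503/3 (G = -2 + (1/9)*694527 = -2 + 231509/3 = 231503/3 ≈ 77168.)
(436909 + 1586878)/(r + 1031790) + ((a + b(W(-34))) + G) = (436909 + 1586878)/(-1071468 + 1031790) + ((-631089 + (360 - (1/4)**2)) + 231503/3) = 2023787/(-39678) + ((-631089 + (360 - 1*1/16)) + 231503/3) = 2023787*(-1/39678) + ((-631089 + (360 - 1/16)) + 231503/3) = -2023787/39678 + ((-631089 + 5759/16) + 231503/3) = -2023787/39678 + (-10091665/16 + 231503/3) = -2023787/39678 - 26570947/48 = -175729862807/317424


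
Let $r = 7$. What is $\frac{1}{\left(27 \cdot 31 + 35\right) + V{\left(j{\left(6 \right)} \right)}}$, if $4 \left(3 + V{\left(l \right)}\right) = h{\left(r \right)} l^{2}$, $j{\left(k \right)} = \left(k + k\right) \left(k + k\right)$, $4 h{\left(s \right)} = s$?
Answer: $\frac{1}{9941} \approx 0.00010059$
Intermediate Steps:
$h{\left(s \right)} = \frac{s}{4}$
$j{\left(k \right)} = 4 k^{2}$ ($j{\left(k \right)} = 2 k 2 k = 4 k^{2}$)
$V{\left(l \right)} = -3 + \frac{7 l^{2}}{16}$ ($V{\left(l \right)} = -3 + \frac{\frac{1}{4} \cdot 7 l^{2}}{4} = -3 + \frac{\frac{7}{4} l^{2}}{4} = -3 + \frac{7 l^{2}}{16}$)
$\frac{1}{\left(27 \cdot 31 + 35\right) + V{\left(j{\left(6 \right)} \right)}} = \frac{1}{\left(27 \cdot 31 + 35\right) - \left(3 - \frac{7 \left(4 \cdot 6^{2}\right)^{2}}{16}\right)} = \frac{1}{\left(837 + 35\right) - \left(3 - \frac{7 \left(4 \cdot 36\right)^{2}}{16}\right)} = \frac{1}{872 - \left(3 - \frac{7 \cdot 144^{2}}{16}\right)} = \frac{1}{872 + \left(-3 + \frac{7}{16} \cdot 20736\right)} = \frac{1}{872 + \left(-3 + 9072\right)} = \frac{1}{872 + 9069} = \frac{1}{9941}$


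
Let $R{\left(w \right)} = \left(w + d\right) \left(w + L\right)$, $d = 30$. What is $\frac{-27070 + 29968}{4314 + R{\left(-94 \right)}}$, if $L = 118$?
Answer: $\frac{483}{463} \approx 1.0432$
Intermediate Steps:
$R{\left(w \right)} = \left(30 + w\right) \left(118 + w\right)$ ($R{\left(w \right)} = \left(w + 30\right) \left(w + 118\right) = \left(30 + w\right) \left(118 + w\right)$)
$\frac{-27070 + 29968}{4314 + R{\left(-94 \right)}} = \frac{-27070 + 29968}{4314 + \left(3540 + \left(-94\right)^{2} + 148 \left(-94\right)\right)} = \frac{2898}{4314 + \left(3540 + 8836 - 13912\right)} = \frac{2898}{4314 - 1536} = \frac{2898}{2778} = 2898 \cdot \frac{1}{2778} = \frac{483}{463}$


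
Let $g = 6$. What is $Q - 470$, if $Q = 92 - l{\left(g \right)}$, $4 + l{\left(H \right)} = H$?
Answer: $-380$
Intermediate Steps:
$l{\left(H \right)} = -4 + H$
$Q = 90$ ($Q = 92 - \left(-4 + 6\right) = 92 - 2 = 90$)
$Q - 470 = 90 - 470 = -380$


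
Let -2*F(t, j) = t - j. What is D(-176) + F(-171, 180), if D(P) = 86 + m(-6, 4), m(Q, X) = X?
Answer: 531/2 ≈ 265.50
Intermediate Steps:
F(t, j) = j/2 - t/2 (F(t, j) = -(t - j)/2 = j/2 - t/2)
D(P) = 90 (D(P) = 86 + 4 = 90)
D(-176) + F(-171, 180) = 90 + ((½)*180 - ½*(-171)) = 90 + (90 + 171/2) = 90 + 351/2 = 531/2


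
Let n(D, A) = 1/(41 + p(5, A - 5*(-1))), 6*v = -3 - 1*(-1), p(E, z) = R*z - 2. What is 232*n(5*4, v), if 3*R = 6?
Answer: 24/5 ≈ 4.8000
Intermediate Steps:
R = 2 (R = (⅓)*6 = 2)
p(E, z) = -2 + 2*z (p(E, z) = 2*z - 2 = -2 + 2*z)
v = -⅓ (v = (-3 - 1*(-1))/6 = (-3 + 1)/6 = (⅙)*(-2) = -⅓ ≈ -0.33333)
n(D, A) = 1/(49 + 2*A) (n(D, A) = 1/(41 + (-2 + 2*(A - 5*(-1)))) = 1/(41 + (-2 + 2*(A + 5))) = 1/(41 + (-2 + 2*(5 + A))) = 1/(41 + (-2 + (10 + 2*A))) = 1/(41 + (8 + 2*A)) = 1/(49 + 2*A))
232*n(5*4, v) = 232/(49 + 2*(-⅓)) = 232/(49 - ⅔) = 232/(145/3) = 232*(3/145) = 24/5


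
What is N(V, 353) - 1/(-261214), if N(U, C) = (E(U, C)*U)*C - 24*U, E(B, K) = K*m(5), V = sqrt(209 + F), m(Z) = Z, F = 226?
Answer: 1/261214 + 623021*sqrt(435) ≈ 1.2994e+7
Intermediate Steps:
V = sqrt(435) (V = sqrt(209 + 226) = sqrt(435) ≈ 20.857)
E(B, K) = 5*K (E(B, K) = K*5 = 5*K)
N(U, C) = -24*U + 5*U*C**2 (N(U, C) = ((5*C)*U)*C - 24*U = (5*C*U)*C - 24*U = 5*U*C**2 - 24*U = -24*U + 5*U*C**2)
N(V, 353) - 1/(-261214) = sqrt(435)*(-24 + 5*353**2) - 1/(-261214) = sqrt(435)*(-24 + 5*124609) - 1*(-1/261214) = sqrt(435)*(-24 + 623045) + 1/261214 = sqrt(435)*623021 + 1/261214 = 623021*sqrt(435) + 1/261214 = 1/261214 + 623021*sqrt(435)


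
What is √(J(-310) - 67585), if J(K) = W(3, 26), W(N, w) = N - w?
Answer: 6*I*√1878 ≈ 260.02*I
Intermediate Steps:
J(K) = -23 (J(K) = 3 - 1*26 = 3 - 26 = -23)
√(J(-310) - 67585) = √(-23 - 67585) = √(-67608) = 6*I*√1878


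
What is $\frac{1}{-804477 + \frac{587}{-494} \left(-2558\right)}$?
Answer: $- \frac{247}{197955046} \approx -1.2478 \cdot 10^{-6}$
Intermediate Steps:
$\frac{1}{-804477 + \frac{587}{-494} \left(-2558\right)} = \frac{1}{-804477 + 587 \left(- \frac{1}{494}\right) \left(-2558\right)} = \frac{1}{-804477 - - \frac{750773}{247}} = \frac{1}{-804477 + \frac{750773}{247}} = \frac{1}{- \frac{197955046}{247}} = - \frac{247}{197955046}$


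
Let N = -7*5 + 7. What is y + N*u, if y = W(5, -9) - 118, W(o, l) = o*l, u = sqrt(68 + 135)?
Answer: -163 - 28*sqrt(203) ≈ -561.94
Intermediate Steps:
u = sqrt(203) ≈ 14.248
W(o, l) = l*o
y = -163 (y = -9*5 - 118 = -45 - 118 = -163)
N = -28 (N = -35 + 7 = -28)
y + N*u = -163 - 28*sqrt(203)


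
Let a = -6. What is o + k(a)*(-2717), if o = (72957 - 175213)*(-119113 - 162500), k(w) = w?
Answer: 28796635230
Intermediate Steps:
o = 28796618928 (o = -102256*(-281613) = 28796618928)
o + k(a)*(-2717) = 28796618928 - 6*(-2717) = 28796618928 + 16302 = 28796635230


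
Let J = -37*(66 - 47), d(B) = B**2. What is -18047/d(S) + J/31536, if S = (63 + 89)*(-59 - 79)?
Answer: -2151971605/96358374144 ≈ -0.022333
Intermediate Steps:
S = -20976 (S = 152*(-138) = -20976)
J = -703 (J = -37*19 = -703)
-18047/d(S) + J/31536 = -18047/((-20976)**2) - 703/31536 = -18047/439992576 - 703*1/31536 = -18047*1/439992576 - 703/31536 = -18047/439992576 - 703/31536 = -2151971605/96358374144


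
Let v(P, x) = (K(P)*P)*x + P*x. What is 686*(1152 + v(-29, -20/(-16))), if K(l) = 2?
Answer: 1431339/2 ≈ 7.1567e+5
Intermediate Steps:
v(P, x) = 3*P*x (v(P, x) = (2*P)*x + P*x = 2*P*x + P*x = 3*P*x)
686*(1152 + v(-29, -20/(-16))) = 686*(1152 + 3*(-29)*(-20/(-16))) = 686*(1152 + 3*(-29)*(-20*(-1/16))) = 686*(1152 + 3*(-29)*(5/4)) = 686*(1152 - 435/4) = 686*(4173/4) = 1431339/2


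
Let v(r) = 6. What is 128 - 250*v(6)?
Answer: -1372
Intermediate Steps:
128 - 250*v(6) = 128 - 250*6 = 128 - 1500 = -1372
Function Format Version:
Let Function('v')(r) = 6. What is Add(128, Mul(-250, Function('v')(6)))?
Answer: -1372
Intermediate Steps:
Add(128, Mul(-250, Function('v')(6))) = Add(128, Mul(-250, 6)) = Add(128, -1500) = -1372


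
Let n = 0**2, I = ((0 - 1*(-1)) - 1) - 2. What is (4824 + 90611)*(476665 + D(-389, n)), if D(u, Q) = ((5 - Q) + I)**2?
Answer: 45491383190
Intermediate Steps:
I = -2 (I = ((0 + 1) - 1) - 2 = (1 - 1) - 2 = 0 - 2 = -2)
n = 0
D(u, Q) = (3 - Q)**2 (D(u, Q) = ((5 - Q) - 2)**2 = (3 - Q)**2)
(4824 + 90611)*(476665 + D(-389, n)) = (4824 + 90611)*(476665 + (-3 + 0)**2) = 95435*(476665 + (-3)**2) = 95435*(476665 + 9) = 95435*476674 = 45491383190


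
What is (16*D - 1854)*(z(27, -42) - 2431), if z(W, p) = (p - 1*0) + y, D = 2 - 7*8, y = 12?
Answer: 6688998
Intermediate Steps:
D = -54 (D = 2 - 56 = -54)
z(W, p) = 12 + p (z(W, p) = (p - 1*0) + 12 = (p + 0) + 12 = p + 12 = 12 + p)
(16*D - 1854)*(z(27, -42) - 2431) = (16*(-54) - 1854)*((12 - 42) - 2431) = (-864 - 1854)*(-30 - 2431) = -2718*(-2461) = 6688998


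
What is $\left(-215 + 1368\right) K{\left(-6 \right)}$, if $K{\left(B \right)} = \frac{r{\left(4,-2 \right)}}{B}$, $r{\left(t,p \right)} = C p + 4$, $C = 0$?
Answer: $- \frac{2306}{3} \approx -768.67$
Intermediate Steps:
$r{\left(t,p \right)} = 4$ ($r{\left(t,p \right)} = 0 p + 4 = 0 + 4 = 4$)
$K{\left(B \right)} = \frac{4}{B}$
$\left(-215 + 1368\right) K{\left(-6 \right)} = \left(-215 + 1368\right) \frac{4}{-6} = 1153 \cdot 4 \left(- \frac{1}{6}\right) = 1153 \left(- \frac{2}{3}\right) = - \frac{2306}{3}$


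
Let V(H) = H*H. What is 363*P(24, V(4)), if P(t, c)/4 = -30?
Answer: -43560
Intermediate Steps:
V(H) = H²
P(t, c) = -120 (P(t, c) = 4*(-30) = -120)
363*P(24, V(4)) = 363*(-120) = -43560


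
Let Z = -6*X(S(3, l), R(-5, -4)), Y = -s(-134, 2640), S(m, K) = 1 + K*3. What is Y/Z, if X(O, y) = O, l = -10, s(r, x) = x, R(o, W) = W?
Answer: -440/29 ≈ -15.172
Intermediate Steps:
S(m, K) = 1 + 3*K
Y = -2640 (Y = -1*2640 = -2640)
Z = 174 (Z = -6*(1 + 3*(-10)) = -6*(1 - 30) = -6*(-29) = 174)
Y/Z = -2640/174 = -2640*1/174 = -440/29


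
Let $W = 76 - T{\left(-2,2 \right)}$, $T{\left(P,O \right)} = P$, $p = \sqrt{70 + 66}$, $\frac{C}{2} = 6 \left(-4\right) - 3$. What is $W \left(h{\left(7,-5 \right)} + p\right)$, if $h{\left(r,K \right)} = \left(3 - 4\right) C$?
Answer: $4212 + 156 \sqrt{34} \approx 5121.6$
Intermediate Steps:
$C = -54$ ($C = 2 \left(6 \left(-4\right) - 3\right) = 2 \left(-24 - 3\right) = 2 \left(-27\right) = -54$)
$p = 2 \sqrt{34}$ ($p = \sqrt{136} = 2 \sqrt{34} \approx 11.662$)
$h{\left(r,K \right)} = 54$ ($h{\left(r,K \right)} = \left(3 - 4\right) \left(-54\right) = \left(-1\right) \left(-54\right) = 54$)
$W = 78$ ($W = 76 - -2 = 76 + 2 = 78$)
$W \left(h{\left(7,-5 \right)} + p\right) = 78 \left(54 + 2 \sqrt{34}\right) = 4212 + 156 \sqrt{34}$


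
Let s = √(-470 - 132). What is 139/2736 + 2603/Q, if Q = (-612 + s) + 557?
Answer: (-7114163*I + 139*√602)/(2736*(√602 + 55*I)) ≈ -39.421 - 17.609*I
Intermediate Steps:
s = I*√602 (s = √(-602) = I*√602 ≈ 24.536*I)
Q = -55 + I*√602 (Q = (-612 + I*√602) + 557 = -55 + I*√602 ≈ -55.0 + 24.536*I)
139/2736 + 2603/Q = 139/2736 + 2603/(-55 + I*√602)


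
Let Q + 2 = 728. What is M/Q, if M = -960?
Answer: -160/121 ≈ -1.3223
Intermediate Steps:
Q = 726 (Q = -2 + 728 = 726)
M/Q = -960/726 = -960*1/726 = -160/121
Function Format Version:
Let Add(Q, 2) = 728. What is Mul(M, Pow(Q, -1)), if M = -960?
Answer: Rational(-160, 121) ≈ -1.3223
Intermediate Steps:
Q = 726 (Q = Add(-2, 728) = 726)
Mul(M, Pow(Q, -1)) = Mul(-960, Pow(726, -1)) = Mul(-960, Rational(1, 726)) = Rational(-160, 121)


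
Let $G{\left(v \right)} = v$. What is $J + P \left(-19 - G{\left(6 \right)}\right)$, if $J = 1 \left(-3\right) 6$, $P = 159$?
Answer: $-3993$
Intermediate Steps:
$J = -18$ ($J = \left(-3\right) 6 = -18$)
$J + P \left(-19 - G{\left(6 \right)}\right) = -18 + 159 \left(-19 - 6\right) = -18 + 159 \left(-25\right) = -18 - 3975 = -3993$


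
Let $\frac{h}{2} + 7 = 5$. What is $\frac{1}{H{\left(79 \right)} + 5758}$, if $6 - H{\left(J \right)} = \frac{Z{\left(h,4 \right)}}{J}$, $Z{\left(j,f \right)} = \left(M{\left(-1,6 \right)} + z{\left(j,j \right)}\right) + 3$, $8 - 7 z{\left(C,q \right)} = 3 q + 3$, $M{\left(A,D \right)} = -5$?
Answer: $\frac{553}{3187489} \approx 0.00017349$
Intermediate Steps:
$h = -4$ ($h = -14 + 2 \cdot 5 = -14 + 10 = -4$)
$z{\left(C,q \right)} = \frac{5}{7} - \frac{3 q}{7}$ ($z{\left(C,q \right)} = \frac{8}{7} - \frac{3 q + 3}{7} = \frac{8}{7} - \frac{3 + 3 q}{7} = \frac{8}{7} - \left(\frac{3}{7} + \frac{3 q}{7}\right) = \frac{5}{7} - \frac{3 q}{7}$)
$Z{\left(j,f \right)} = - \frac{9}{7} - \frac{3 j}{7}$ ($Z{\left(j,f \right)} = \left(-5 - \left(- \frac{5}{7} + \frac{3 j}{7}\right)\right) + 3 = \left(- \frac{30}{7} - \frac{3 j}{7}\right) + 3 = - \frac{9}{7} - \frac{3 j}{7}$)
$H{\left(J \right)} = 6 - \frac{3}{7 J}$ ($H{\left(J \right)} = 6 - \frac{- \frac{9}{7} - - \frac{12}{7}}{J} = 6 - \frac{- \frac{9}{7} + \frac{12}{7}}{J} = 6 - \frac{3}{7 J}$)
$\frac{1}{H{\left(79 \right)} + 5758} = \frac{1}{\left(6 - \frac{3}{7 \cdot 79}\right) + 5758} = \frac{1}{\left(6 - \frac{3}{553}\right) + 5758} = \frac{1}{\frac{3315}{553} + 5758} = \frac{1}{\frac{3187489}{553}} = \frac{553}{3187489}$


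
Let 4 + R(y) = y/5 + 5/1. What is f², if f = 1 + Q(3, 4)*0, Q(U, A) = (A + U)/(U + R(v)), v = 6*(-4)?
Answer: 1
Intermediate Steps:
v = -24
R(y) = 1 + y/5 (R(y) = -4 + (y/5 + 5/1) = -4 + (y*(⅕) + 5*1) = -4 + (y/5 + 5) = -4 + (5 + y/5) = 1 + y/5)
Q(U, A) = (A + U)/(-19/5 + U) (Q(U, A) = (A + U)/(U + (1 + (⅕)*(-24))) = (A + U)/(U + (1 - 24/5)) = (A + U)/(U - 19/5) = (A + U)/(-19/5 + U))
f = 1 (f = 1 + (5*(4 + 3)/(-19 + 5*3))*0 = 1 + (5*7/(-19 + 15))*0 = 1 + (5*7/(-4))*0 = 1 + (5*(-¼)*7)*0 = 1 - 35/4*0 = 1 + 0 = 1)
f² = 1² = 1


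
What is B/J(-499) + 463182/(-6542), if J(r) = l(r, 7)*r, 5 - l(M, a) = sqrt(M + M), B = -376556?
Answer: -112063305527/1669770267 + 376556*I*sqrt(998)/510477 ≈ -67.113 + 23.303*I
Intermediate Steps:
l(M, a) = 5 - sqrt(2)*sqrt(M) (l(M, a) = 5 - sqrt(M + M) = 5 - sqrt(2*M) = 5 - sqrt(2)*sqrt(M))
J(r) = r*(5 - sqrt(2)*sqrt(r)) (J(r) = (5 - sqrt(2)*sqrt(r))*r = r*(5 - sqrt(2)*sqrt(r)))
B/J(-499) + 463182/(-6542) = -376556/(5*(-499) - sqrt(2)*(-499)**(3/2)) + 463182/(-6542) = -376556/(-2495 - sqrt(2)*(-499*I*sqrt(499))) + 463182*(-1/6542) = -376556/(-2495 + 499*I*sqrt(998)) - 231591/3271 = -231591/3271 - 376556/(-2495 + 499*I*sqrt(998))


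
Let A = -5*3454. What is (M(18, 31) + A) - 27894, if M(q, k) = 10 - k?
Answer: -45185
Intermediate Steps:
A = -17270
(M(18, 31) + A) - 27894 = ((10 - 1*31) - 17270) - 27894 = ((10 - 31) - 17270) - 27894 = (-21 - 17270) - 27894 = -17291 - 27894 = -45185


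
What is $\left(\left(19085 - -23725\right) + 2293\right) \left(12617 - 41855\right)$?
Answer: $-1318721514$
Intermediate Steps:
$\left(\left(19085 - -23725\right) + 2293\right) \left(12617 - 41855\right) = \left(\left(19085 + 23725\right) + 2293\right) \left(-29238\right) = \left(42810 + 2293\right) \left(-29238\right) = 45103 \left(-29238\right) = -1318721514$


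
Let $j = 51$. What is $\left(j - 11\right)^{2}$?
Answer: $1600$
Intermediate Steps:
$\left(j - 11\right)^{2} = \left(51 - 11\right)^{2} = 40^{2} = 1600$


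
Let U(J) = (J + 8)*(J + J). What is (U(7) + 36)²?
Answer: 60516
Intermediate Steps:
U(J) = 2*J*(8 + J) (U(J) = (8 + J)*(2*J) = 2*J*(8 + J))
(U(7) + 36)² = (2*7*(8 + 7) + 36)² = (2*7*15 + 36)² = (210 + 36)² = 246² = 60516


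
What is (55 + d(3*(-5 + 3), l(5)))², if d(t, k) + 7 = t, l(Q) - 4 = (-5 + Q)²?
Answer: 1764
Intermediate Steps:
l(Q) = 4 + (-5 + Q)²
d(t, k) = -7 + t
(55 + d(3*(-5 + 3), l(5)))² = (55 + (-7 + 3*(-5 + 3)))² = (55 + (-7 + 3*(-2)))² = (55 + (-7 - 6))² = (55 - 13)² = 42² = 1764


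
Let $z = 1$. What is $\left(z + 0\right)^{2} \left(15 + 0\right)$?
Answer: $15$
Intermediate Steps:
$\left(z + 0\right)^{2} \left(15 + 0\right) = \left(1 + 0\right)^{2} \left(15 + 0\right) = 1^{2} \cdot 15 = 1 \cdot 15 = 15$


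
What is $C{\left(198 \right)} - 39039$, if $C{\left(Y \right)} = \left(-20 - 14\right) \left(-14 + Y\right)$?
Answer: $-45295$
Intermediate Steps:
$C{\left(Y \right)} = 476 - 34 Y$ ($C{\left(Y \right)} = - 34 \left(-14 + Y\right) = 476 - 34 Y$)
$C{\left(198 \right)} - 39039 = \left(476 - 6732\right) - 39039 = -6256 - 39039 = -45295$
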